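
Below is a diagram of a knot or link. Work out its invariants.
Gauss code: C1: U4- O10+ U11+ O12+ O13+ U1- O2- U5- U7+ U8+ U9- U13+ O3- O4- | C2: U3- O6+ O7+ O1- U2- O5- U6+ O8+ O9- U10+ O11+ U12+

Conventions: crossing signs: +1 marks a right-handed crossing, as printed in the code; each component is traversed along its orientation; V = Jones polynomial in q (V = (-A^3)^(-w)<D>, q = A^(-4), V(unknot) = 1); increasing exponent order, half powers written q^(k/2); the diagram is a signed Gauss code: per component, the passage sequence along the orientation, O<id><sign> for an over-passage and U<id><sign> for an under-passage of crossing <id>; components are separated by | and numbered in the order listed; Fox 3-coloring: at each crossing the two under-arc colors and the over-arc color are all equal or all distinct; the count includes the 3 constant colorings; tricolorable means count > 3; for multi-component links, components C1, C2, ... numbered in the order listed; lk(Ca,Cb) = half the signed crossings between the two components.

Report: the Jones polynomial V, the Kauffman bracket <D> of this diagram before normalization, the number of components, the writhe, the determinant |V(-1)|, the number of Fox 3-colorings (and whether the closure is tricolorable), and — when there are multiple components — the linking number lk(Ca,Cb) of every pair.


V = -q^(-3/2) + q^(-1/2) - 2q^(1/2) + q^(3/2) - 2q^(5/2) + q^(7/2)
<D> = -A^-11 + 2A^-7 - A^-3 + 2A - A^5 + A^9 (w = +1)
2 components over 13 crossings, w = +1
lk(C1,C2): 0
3 Fox colorings among 3^13, |V(-1)| = 8: not tricolorable
why: summing lk over 1 pair gives 0


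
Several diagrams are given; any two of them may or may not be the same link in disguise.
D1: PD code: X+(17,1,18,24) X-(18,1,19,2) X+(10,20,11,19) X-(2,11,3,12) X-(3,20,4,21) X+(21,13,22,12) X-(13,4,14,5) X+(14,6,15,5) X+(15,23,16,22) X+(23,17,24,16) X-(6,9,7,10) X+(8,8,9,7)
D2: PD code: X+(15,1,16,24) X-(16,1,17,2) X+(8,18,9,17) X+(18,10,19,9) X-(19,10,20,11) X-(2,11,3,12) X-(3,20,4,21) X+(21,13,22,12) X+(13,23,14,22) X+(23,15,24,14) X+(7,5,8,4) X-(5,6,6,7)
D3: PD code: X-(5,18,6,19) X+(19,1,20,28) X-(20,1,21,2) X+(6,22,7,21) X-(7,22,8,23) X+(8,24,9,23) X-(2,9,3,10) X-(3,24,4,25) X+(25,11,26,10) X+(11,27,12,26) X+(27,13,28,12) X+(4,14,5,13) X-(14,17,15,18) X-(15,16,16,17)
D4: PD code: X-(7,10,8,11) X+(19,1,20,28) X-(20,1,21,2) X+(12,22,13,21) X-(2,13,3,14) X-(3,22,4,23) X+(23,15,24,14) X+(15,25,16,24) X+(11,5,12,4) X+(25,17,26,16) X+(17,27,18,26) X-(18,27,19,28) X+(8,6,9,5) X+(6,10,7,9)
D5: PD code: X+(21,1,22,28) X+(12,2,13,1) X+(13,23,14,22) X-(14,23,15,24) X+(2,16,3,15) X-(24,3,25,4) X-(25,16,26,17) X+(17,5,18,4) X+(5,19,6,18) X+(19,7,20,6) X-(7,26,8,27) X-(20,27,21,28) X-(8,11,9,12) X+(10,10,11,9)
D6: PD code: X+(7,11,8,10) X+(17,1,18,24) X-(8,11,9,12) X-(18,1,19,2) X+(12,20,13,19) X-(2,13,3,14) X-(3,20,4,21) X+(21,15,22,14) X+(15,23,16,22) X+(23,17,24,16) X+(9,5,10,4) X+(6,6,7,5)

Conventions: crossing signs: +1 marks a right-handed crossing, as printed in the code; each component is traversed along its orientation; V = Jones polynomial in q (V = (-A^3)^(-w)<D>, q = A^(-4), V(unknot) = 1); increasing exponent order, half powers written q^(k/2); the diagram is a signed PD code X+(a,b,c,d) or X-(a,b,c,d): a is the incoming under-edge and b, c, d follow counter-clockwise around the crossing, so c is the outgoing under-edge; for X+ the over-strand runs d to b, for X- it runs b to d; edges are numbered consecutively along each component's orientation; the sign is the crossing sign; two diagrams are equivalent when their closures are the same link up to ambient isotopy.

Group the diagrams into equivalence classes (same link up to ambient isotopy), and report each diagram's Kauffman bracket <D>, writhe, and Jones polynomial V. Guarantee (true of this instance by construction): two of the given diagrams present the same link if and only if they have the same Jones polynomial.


grouping into links: {D1, D2, D3, D4, D5, D6}
V(D1) = q + q^3 - q^4  (w +2, c 12, <D> = -A^-10 + A^-6 + A^2)
V(D2) = q + q^3 - q^4  (w +2, c 12, <D> = -A^-10 + A^-6 + A^2)
D3 (bracket -A^-16 + A^-12 + A^-4; 14 crossings at w = 0): V = q + q^3 - q^4
V(D4) = q + q^3 - q^4  [14 crossings, <D> = -A^-4 + 1 + A^8, w = +4]
V(D5) = q + q^3 - q^4  (w +2, c 14, <D> = -A^-10 + A^-6 + A^2)
D6 (bracket -A^-4 + 1 + A^8; 12 crossings at w = +4): V = q + q^3 - q^4
why: all 6 diagrams share one V(q), hence one class


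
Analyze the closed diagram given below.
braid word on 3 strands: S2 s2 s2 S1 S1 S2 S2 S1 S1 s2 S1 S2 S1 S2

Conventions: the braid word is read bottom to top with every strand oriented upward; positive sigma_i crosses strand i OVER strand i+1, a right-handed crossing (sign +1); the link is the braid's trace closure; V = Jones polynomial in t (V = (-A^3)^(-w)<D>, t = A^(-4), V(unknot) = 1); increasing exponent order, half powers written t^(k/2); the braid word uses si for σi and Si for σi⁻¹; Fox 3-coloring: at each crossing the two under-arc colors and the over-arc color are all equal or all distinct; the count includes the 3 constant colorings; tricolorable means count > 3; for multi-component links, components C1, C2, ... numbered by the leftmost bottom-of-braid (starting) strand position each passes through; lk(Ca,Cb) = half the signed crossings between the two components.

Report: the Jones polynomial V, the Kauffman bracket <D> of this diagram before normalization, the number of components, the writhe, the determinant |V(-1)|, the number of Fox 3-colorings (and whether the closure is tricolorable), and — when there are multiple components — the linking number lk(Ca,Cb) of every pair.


Jones polynomial: V(t) = -t^-8 + t^-5 + t^-3
<D> = A^-12 + A^-4 - A^8; writhe -8
components 1, writhe -8 (14 crossings)
3-colorings: 9 of 3^14, det 3 — tricolorable
note: det 3 = |V(-1)|; divisible by 3, so tricolorable


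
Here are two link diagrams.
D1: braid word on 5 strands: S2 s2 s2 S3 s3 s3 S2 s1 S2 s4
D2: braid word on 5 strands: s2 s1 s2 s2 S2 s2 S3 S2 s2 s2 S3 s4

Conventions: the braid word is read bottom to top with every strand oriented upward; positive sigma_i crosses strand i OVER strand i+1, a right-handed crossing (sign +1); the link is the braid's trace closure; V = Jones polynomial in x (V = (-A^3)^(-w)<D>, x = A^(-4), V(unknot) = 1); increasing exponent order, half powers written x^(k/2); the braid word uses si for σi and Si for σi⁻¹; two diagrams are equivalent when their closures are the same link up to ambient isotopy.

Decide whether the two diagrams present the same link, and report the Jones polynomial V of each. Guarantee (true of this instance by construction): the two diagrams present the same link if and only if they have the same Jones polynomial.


same link: no
V(D1) = 1  [10 crossings, <D> = A^6, w = +2]
V(D2) = x^-1 - 1 + 2x - 2x^2 + 2x^3 - 2x^4 + x^5  (w +4, c 12, <D> = A^-8 - 2A^-4 + 2 - 2A^4 + 2A^8 - A^12 + A^16)
note: 2 classes among 2 diagrams; unequal V(x) rules out equality


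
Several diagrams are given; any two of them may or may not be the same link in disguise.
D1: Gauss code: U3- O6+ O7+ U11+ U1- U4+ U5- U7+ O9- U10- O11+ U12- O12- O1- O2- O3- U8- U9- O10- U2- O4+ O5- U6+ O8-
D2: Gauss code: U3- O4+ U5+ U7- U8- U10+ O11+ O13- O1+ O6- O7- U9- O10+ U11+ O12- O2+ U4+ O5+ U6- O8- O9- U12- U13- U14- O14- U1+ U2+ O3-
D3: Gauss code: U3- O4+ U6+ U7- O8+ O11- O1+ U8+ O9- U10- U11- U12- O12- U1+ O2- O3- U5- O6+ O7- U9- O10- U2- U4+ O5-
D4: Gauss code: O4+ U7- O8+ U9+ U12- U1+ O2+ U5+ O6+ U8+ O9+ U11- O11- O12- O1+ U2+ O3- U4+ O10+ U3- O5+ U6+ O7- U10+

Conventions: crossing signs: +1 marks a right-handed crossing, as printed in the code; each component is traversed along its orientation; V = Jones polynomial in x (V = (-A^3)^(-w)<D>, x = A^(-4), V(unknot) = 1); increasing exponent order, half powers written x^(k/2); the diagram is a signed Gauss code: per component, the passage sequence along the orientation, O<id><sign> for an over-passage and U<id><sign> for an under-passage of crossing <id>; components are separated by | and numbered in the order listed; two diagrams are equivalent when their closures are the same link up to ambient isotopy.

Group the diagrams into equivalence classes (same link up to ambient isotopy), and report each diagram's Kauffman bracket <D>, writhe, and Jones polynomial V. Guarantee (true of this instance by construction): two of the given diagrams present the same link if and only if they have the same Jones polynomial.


classes: {D1, D3} | {D2} | {D4}
V(D1) = -x^-6 + x^-5 - x^-4 + 2x^-3 - x^-2 + x^-1  [12 crossings, <D> = A^-8 - A^-4 + 2 - A^4 + A^8 - A^12, w = -4]
V(D2) = x^-2 - x^-1 + 1 - x + x^2  [14 crossings, <D> = A^-14 - A^-10 + A^-6 - A^-2 + A^2, w = -2]
V(D3) = -x^-6 + x^-5 - x^-4 + 2x^-3 - x^-2 + x^-1  [12 crossings, <D> = A^-8 - A^-4 + 2 - A^4 + A^8 - A^12, w = -4]
V(D4) = 1 - 2x + 4x^2 - 5x^3 + 6x^4 - 6x^5 + 6x^6 - 4x^7 + 2x^8 - x^9  (w +4, c 12, <D> = -A^-24 + 2A^-20 - 4A^-16 + 6A^-12 - 6A^-8 + 6A^-4 - 5 + 4A^4 - 2A^8 + A^12)
note: 3 classes among 4 diagrams; unequal V(x) rules out equality


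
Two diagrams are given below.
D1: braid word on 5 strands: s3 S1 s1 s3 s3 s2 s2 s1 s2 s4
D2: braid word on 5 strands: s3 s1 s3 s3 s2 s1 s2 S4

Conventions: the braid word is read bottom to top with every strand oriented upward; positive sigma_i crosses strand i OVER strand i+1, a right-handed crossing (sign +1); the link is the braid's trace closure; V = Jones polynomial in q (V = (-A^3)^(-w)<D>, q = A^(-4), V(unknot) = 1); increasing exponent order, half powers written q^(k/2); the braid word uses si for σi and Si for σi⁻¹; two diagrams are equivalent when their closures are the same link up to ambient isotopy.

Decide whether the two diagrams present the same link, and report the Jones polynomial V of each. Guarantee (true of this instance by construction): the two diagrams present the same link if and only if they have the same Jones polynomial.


equivalent: yes
D1 (bracket A^-8 - 2A^-4 + 1 - 2A^4 + 2A^8 + A^16; 10 crossings at w = +8): V = q^2 + 2q^4 - 2q^5 + q^6 - 2q^7 + q^8
D2 (bracket A^-14 - 2A^-10 + A^-6 - 2A^-2 + 2A^2 + A^10; 8 crossings at w = +6): V = q^2 + 2q^4 - 2q^5 + q^6 - 2q^7 + q^8
key observation: Markov moves rewrite D1 (10 crossings) into D2 (8)


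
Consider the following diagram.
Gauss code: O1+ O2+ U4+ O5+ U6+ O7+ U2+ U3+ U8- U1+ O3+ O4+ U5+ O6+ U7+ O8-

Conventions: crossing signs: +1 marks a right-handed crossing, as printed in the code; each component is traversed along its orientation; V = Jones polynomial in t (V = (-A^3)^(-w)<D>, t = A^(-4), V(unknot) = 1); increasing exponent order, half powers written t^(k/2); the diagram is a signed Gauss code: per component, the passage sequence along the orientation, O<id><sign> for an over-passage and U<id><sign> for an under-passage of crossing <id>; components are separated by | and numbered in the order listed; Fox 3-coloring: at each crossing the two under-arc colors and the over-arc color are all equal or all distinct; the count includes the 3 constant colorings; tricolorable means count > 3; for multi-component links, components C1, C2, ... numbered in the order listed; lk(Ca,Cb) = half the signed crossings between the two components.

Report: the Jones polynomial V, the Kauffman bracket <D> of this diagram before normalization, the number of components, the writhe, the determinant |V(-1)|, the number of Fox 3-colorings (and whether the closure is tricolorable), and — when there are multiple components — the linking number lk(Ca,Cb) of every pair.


Jones polynomial: V(t) = t^2 + t^4 - t^5 + t^6 - t^7
<D> = -A^-10 + A^-6 - A^-2 + A^2 + A^10; writhe +6
components 1, writhe +6 (8 crossings)
3-colorings: 3 of 3^8, det 5 — not tricolorable
note: |V(-1)| = 5: so not tricolorable, since 3 does not divide 5


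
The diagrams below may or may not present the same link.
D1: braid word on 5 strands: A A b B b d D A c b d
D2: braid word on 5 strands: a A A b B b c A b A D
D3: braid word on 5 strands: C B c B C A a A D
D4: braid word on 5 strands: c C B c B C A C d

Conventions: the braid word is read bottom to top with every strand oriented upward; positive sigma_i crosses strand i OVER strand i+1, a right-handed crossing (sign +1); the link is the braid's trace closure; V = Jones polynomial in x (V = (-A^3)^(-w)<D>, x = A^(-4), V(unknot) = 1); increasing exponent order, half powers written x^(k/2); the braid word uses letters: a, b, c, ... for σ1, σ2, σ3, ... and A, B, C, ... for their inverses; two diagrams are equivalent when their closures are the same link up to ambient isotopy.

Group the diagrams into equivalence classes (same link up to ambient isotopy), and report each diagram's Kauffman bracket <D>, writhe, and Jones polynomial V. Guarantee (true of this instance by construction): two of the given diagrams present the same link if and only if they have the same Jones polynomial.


classes: {D1, D2} | {D3, D4}
V(D1) = x^(-7/2) - 2x^(-5/2) + x^(-3/2) - 2x^(-1/2) + x^(1/2) - x^(3/2)  [11 crossings, <D> = A^-3 - A + 2A^5 - A^9 + 2A^13 - A^17, w = +1]
V(D2) = x^(-7/2) - 2x^(-5/2) + x^(-3/2) - 2x^(-1/2) + x^(1/2) - x^(3/2)  [11 crossings, <D> = A^-9 - A^-5 + 2A^-1 - A^3 + 2A^7 - A^11, w = -1]
V(D3) = -x^(-9/2) - x^(-5/2) + x^(-3/2) - x^(-1/2)  [9 crossings, <D> = A^-13 - A^-9 + A^-5 + A^3, w = -5]
D4 (bracket A^-7 - A^-3 + A + A^9; 9 crossings at w = -3): V = -x^(-9/2) - x^(-5/2) + x^(-3/2) - x^(-1/2)
insight: comparing 4 Jones polynomials yields 2 groups


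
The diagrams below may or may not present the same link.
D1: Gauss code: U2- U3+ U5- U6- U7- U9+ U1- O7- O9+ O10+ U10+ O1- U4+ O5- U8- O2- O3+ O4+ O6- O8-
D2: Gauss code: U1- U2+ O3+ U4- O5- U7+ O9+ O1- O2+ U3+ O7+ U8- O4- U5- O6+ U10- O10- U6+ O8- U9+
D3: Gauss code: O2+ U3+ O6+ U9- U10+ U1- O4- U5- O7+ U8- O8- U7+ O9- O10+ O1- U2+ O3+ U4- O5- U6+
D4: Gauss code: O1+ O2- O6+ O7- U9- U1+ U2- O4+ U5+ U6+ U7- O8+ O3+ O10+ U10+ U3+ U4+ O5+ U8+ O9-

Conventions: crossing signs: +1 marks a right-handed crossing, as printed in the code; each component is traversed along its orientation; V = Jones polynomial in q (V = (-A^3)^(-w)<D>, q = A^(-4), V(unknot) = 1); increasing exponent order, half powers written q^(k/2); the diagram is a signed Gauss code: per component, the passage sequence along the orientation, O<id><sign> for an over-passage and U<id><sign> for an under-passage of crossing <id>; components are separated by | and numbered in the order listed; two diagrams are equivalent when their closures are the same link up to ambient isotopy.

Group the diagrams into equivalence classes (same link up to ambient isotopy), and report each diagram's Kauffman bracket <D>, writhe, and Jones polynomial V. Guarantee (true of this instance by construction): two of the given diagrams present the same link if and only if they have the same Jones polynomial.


equivalence classes: {D1} | {D2, D3} | {D4}
D1 (bracket A^-6; 10 crossings at w = -2): V = 1
V(D2) = -q^-3 + 2q^-2 - 2q^-1 + 3 - 2q + 2q^2 - q^3  [10 crossings, <D> = -A^-12 + 2A^-8 - 2A^-4 + 3 - 2A^4 + 2A^8 - A^12, w = 0]
V(D3) = -q^-3 + 2q^-2 - 2q^-1 + 3 - 2q + 2q^2 - q^3  (w 0, c 10, <D> = -A^-12 + 2A^-8 - 2A^-4 + 3 - 2A^4 + 2A^8 - A^12)
V(D4) = q + q^3 - q^4  [10 crossings, <D> = -A^-4 + 1 + A^8, w = +4]
key observation: 3 values of V(q) split the 4 diagrams


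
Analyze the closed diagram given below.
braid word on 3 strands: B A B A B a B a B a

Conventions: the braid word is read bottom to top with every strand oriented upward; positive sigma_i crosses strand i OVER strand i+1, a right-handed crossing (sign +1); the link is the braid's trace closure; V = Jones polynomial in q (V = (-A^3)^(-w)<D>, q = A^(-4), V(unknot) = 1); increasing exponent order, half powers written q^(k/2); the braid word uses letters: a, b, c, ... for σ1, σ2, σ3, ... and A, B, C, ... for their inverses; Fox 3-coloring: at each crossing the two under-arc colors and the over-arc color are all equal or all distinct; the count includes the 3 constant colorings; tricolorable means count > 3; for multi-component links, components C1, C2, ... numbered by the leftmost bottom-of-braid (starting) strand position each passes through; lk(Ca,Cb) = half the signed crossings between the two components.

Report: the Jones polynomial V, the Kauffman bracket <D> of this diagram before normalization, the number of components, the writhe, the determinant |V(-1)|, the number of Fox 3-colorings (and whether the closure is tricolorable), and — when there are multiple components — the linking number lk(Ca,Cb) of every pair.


Jones polynomial: V(q) = q^-7 - 2q^-6 + 2q^-5 - 3q^-4 + 3q^-3 - 2q^-2 + 2q^-1
<D> = 2A^-8 - 2A^-4 + 3 - 3A^4 + 2A^8 - 2A^12 + A^16; writhe -4
components 1, writhe -4 (10 crossings)
3-colorings: 9 of 3^10, det 15 — tricolorable
note: the span of V is 6, forcing >= 6 crossings in any diagram


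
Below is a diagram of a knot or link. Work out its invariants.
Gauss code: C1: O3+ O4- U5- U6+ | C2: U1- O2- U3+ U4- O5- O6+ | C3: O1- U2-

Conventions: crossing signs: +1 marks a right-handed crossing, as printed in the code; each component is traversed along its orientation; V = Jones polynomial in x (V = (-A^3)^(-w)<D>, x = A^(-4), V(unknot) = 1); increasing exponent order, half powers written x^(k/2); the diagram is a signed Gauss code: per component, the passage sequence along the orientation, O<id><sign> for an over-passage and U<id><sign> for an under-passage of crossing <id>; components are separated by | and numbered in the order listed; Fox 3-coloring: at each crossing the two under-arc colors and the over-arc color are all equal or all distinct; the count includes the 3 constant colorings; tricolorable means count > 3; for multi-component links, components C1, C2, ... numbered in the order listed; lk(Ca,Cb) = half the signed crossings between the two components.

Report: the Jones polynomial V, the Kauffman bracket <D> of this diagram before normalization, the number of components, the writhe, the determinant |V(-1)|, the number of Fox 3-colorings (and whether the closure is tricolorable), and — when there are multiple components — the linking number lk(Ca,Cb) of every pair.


V(x) = x^-3 + x^-2 + x^-1 + 1
bracket: A^-6 + A^-2 + A^2 + A^6, w = -2
3 components, writhe -2, over 6 crossings
lk(C1,C2) = 0
linking number lk(C1,C3) = 0
lk(C2,C3): -1
det 0, colorings 9 of 3^6 — tricolorable
observation: the span of V is 3, within the link bound 6 + 3 - 1


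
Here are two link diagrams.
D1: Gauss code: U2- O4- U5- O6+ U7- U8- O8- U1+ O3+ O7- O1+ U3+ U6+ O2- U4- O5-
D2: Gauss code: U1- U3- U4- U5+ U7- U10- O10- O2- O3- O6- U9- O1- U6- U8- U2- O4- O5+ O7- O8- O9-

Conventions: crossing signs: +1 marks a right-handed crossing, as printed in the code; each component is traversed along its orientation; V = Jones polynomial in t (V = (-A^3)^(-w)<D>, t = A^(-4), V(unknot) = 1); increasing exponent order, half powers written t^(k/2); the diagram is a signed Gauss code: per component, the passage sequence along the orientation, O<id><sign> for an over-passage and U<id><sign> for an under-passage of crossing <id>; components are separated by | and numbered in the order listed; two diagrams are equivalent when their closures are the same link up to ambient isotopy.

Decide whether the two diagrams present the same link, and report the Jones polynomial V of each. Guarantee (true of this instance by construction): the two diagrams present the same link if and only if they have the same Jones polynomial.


same link: no
V(D1) = -t^-4 + t^-3 + t^-1  [8 crossings, <D> = A^-2 + A^6 - A^10, w = -2]
V(D2) = -t^-7 + t^-6 - t^-5 + t^-4 + t^-2  (w -8, c 10, <D> = A^-16 + A^-8 - A^-4 + 1 - A^4)
note: 2 values of V(t) split the 2 diagrams


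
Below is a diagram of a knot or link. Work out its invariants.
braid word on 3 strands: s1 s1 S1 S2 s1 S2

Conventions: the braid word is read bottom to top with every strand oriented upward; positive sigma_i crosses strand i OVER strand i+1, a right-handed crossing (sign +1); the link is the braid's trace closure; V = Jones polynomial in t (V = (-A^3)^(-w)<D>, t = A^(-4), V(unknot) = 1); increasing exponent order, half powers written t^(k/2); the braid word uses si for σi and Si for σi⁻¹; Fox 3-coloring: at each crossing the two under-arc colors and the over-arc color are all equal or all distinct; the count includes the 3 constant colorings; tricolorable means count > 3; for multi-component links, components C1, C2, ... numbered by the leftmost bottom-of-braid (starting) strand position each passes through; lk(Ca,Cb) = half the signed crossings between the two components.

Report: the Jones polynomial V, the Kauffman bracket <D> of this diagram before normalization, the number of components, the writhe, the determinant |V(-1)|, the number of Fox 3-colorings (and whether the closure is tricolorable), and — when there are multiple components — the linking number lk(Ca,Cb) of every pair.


V(t) = t^-2 - t^-1 + 1 - t + t^2
bracket: A^-8 - A^-4 + 1 - A^4 + A^8, w = 0
1 component, writhe 0, over 6 crossings
det 5, colorings 3 of 3^6 — not tricolorable
observation: free reduction leaves σ1 σ2⁻¹ σ1 σ2⁻¹ of the original 6 letters


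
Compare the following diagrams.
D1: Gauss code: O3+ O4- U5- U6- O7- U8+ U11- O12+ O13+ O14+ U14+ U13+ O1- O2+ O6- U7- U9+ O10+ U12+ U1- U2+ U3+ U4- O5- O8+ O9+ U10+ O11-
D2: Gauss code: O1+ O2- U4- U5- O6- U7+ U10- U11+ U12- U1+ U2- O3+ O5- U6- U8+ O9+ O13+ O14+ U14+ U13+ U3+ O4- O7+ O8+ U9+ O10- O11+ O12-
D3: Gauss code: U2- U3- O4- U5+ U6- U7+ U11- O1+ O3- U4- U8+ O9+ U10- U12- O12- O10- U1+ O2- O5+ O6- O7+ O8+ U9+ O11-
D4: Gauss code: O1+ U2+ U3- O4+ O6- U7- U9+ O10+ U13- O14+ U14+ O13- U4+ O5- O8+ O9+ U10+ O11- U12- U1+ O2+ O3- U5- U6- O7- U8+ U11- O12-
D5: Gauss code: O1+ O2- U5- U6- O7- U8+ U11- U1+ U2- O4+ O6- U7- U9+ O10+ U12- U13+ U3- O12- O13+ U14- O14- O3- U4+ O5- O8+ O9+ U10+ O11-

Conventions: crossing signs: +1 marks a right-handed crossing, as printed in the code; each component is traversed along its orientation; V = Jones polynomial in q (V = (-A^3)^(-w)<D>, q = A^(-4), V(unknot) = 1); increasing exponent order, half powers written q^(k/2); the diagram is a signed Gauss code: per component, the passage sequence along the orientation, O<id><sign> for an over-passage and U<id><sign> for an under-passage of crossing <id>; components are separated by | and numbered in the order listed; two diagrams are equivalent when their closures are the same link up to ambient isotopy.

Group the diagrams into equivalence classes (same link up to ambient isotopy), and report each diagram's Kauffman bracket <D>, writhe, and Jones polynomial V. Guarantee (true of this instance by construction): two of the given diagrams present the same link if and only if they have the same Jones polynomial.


grouping into links: {D1, D2, D3, D4, D5}
V(D1) = -q^-3 + 2q^-2 - 2q^-1 + 3 - 2q + 2q^2 - q^3  (w +2, c 14, <D> = -A^-6 + 2A^-2 - 2A^2 + 3A^6 - 2A^10 + 2A^14 - A^18)
D2 (bracket -A^-6 + 2A^-2 - 2A^2 + 3A^6 - 2A^10 + 2A^14 - A^18; 14 crossings at w = +2): V = -q^-3 + 2q^-2 - 2q^-1 + 3 - 2q + 2q^2 - q^3
V(D3) = -q^-3 + 2q^-2 - 2q^-1 + 3 - 2q + 2q^2 - q^3  [12 crossings, <D> = -A^-18 + 2A^-14 - 2A^-10 + 3A^-6 - 2A^-2 + 2A^2 - A^6, w = -2]
V(D4) = -q^-3 + 2q^-2 - 2q^-1 + 3 - 2q + 2q^2 - q^3  (w 0, c 14, <D> = -A^-12 + 2A^-8 - 2A^-4 + 3 - 2A^4 + 2A^8 - A^12)
D5 (bracket -A^-18 + 2A^-14 - 2A^-10 + 3A^-6 - 2A^-2 + 2A^2 - A^6; 14 crossings at w = -2): V = -q^-3 + 2q^-2 - 2q^-1 + 3 - 2q + 2q^2 - q^3
why: one V(q) for all 5 diagrams — one class (guaranteed)


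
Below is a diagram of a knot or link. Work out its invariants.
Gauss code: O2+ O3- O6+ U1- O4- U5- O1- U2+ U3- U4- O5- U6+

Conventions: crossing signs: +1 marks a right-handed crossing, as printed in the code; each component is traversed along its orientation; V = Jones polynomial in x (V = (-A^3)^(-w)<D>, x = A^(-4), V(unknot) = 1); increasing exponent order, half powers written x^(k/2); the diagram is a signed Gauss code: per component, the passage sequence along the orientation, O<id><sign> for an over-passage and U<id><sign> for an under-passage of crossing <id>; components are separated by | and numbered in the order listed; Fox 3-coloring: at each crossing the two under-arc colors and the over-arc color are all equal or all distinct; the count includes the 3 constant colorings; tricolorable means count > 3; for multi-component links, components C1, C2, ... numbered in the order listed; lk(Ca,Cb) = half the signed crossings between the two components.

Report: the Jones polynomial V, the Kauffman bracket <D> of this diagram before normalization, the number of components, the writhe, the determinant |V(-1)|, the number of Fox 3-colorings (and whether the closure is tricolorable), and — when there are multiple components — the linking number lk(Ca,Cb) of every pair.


V = -x^-4 + x^-3 + x^-1
<D> = A^-2 + A^6 - A^10 (w = -2)
1 component over 6 crossings, w = -2
9 Fox colorings among 3^6, |V(-1)| = 3: tricolorable
why: det 3 = |V(-1)|; divisible by 3, so tricolorable


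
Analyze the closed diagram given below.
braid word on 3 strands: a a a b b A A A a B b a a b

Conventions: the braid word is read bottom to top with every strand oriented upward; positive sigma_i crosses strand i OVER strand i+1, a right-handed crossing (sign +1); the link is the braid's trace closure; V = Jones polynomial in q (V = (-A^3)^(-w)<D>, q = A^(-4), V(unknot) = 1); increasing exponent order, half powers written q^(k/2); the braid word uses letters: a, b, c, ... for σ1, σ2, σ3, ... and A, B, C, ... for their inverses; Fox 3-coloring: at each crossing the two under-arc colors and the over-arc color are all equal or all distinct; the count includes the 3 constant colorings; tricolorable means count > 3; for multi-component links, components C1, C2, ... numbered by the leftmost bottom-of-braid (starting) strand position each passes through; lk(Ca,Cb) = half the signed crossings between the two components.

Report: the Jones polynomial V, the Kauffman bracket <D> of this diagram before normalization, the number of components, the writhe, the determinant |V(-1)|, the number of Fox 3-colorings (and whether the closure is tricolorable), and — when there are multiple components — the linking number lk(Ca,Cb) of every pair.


V(q) = q^2 + 2q^4 - 2q^5 + q^6 - 2q^7 + q^8
bracket: A^-14 - 2A^-10 + A^-6 - 2A^-2 + 2A^2 + A^10, w = +6
1 component, writhe +6, over 14 crossings
det 9, colorings 27 of 3^14 — tricolorable
observation: the span of V is 6, forcing >= 6 crossings in any diagram


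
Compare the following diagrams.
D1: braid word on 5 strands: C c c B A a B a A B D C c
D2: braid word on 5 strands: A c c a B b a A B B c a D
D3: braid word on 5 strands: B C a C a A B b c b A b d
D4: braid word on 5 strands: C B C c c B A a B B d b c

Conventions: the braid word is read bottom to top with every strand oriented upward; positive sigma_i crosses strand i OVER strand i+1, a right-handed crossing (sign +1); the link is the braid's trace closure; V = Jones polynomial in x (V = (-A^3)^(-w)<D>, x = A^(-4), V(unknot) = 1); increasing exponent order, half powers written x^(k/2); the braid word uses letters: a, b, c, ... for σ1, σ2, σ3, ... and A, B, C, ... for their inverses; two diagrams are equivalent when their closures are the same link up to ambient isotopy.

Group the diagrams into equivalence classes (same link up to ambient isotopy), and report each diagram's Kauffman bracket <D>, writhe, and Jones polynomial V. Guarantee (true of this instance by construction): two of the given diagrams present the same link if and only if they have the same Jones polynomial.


equivalence classes: {D1, D4} | {D2} | {D3}
D1 (bracket A^-7 + A^-3 + A - A^9; 13 crossings at w = -3): V = x^(-9/2) - x^(-5/2) - x^(-3/2) - x^(-1/2)
D2 (bracket -A^-11 + A^-7 - A^-3 + 2A + A^9; 13 crossings at w = +1): V = -x^(-3/2) - 2x^(1/2) + x^(3/2) - x^(5/2) + x^(7/2)
V(D3) = -x^(-1/2) - x^(1/2)  (w +1, c 13, <D> = A + A^5)
V(D4) = x^(-9/2) - x^(-5/2) - x^(-3/2) - x^(-1/2)  (w -1, c 13, <D> = A^-1 + A^3 + A^7 - A^15)
key observation: 3 values of V(x) split the 4 diagrams


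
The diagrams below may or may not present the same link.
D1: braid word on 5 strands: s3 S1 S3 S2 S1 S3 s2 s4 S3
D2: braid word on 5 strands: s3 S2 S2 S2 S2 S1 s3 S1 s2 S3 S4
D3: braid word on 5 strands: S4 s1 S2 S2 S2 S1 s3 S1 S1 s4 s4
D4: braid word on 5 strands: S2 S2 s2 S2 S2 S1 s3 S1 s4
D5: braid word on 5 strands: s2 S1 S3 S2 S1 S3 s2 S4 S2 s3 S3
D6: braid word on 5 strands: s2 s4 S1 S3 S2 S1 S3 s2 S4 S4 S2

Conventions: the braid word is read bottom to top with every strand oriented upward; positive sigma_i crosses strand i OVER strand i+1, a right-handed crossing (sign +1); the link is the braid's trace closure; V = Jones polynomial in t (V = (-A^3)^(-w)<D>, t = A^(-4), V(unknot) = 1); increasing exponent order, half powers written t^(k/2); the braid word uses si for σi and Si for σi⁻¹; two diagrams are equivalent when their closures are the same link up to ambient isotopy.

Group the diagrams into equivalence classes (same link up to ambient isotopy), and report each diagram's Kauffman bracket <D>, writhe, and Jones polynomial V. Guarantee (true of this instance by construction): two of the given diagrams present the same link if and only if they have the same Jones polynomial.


grouping into links: {D1, D5, D6} | {D2, D3, D4}
V(D1) = -t^(-9/2) - t^(-5/2) + t^(-3/2) - t^(-1/2)  (w -3, c 9, <D> = A^-7 - A^-3 + A + A^9)
V(D2) = t^(-13/2) - t^(-11/2) + t^(-9/2) - 2t^(-7/2) - t^(-3/2)  [11 crossings, <D> = A^-9 + 2A^-1 - A^3 + A^7 - A^11, w = -5]
V(D3) = t^(-13/2) - t^(-11/2) + t^(-9/2) - 2t^(-7/2) - t^(-3/2)  [11 crossings, <D> = A^-3 + 2A^5 - A^9 + A^13 - A^17, w = -3]
V(D4) = t^(-13/2) - t^(-11/2) + t^(-9/2) - 2t^(-7/2) - t^(-3/2)  [9 crossings, <D> = A^-3 + 2A^5 - A^9 + A^13 - A^17, w = -3]
V(D5) = -t^(-9/2) - t^(-5/2) + t^(-3/2) - t^(-1/2)  [11 crossings, <D> = A^-13 - A^-9 + A^-5 + A^3, w = -5]
V(D6) = -t^(-9/2) - t^(-5/2) + t^(-3/2) - t^(-1/2)  [11 crossings, <D> = A^-13 - A^-9 + A^-5 + A^3, w = -5]
why: V(t) takes 2 values over 6 diagrams, fixing the grouping


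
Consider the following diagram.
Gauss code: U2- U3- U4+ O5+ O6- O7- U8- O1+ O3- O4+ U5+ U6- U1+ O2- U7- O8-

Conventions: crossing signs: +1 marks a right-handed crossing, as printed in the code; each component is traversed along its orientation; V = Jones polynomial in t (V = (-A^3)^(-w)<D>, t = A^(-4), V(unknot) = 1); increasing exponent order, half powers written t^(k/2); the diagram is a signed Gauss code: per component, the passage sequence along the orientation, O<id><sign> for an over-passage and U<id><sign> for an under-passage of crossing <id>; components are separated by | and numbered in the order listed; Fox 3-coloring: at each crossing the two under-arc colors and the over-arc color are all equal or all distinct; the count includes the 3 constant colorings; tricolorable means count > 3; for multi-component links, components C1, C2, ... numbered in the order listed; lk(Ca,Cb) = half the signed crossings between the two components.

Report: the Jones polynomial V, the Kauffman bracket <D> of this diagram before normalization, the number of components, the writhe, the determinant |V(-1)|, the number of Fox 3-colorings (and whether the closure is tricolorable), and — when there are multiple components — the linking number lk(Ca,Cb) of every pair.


V = -t^-4 + t^-3 + t^-1
<D> = A^-2 + A^6 - A^10 (w = -2)
1 component over 8 crossings, w = -2
9 Fox colorings among 3^8, |V(-1)| = 3: tricolorable
why: V spans 3 powers of t: at least 3 crossings in any diagram


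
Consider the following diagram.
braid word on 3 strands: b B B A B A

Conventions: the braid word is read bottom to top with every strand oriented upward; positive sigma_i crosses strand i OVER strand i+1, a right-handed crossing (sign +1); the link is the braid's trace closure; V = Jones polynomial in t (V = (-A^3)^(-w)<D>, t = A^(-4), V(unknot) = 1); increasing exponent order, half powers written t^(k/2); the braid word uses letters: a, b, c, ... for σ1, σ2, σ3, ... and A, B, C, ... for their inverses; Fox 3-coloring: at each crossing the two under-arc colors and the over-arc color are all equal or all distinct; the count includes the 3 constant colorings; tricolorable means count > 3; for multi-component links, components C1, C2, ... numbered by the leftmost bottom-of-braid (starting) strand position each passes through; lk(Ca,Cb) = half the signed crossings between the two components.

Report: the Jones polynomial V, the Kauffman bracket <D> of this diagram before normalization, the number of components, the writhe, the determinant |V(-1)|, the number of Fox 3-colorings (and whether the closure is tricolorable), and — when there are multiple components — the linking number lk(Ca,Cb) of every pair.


V(t) = -t^-4 + t^-3 + t^-1
bracket: A^-8 + 1 - A^4, w = -4
1 component, writhe -4, over 6 crossings
det 3, colorings 9 of 3^6 — tricolorable
observation: the span of V is 3, forcing >= 3 crossings in any diagram


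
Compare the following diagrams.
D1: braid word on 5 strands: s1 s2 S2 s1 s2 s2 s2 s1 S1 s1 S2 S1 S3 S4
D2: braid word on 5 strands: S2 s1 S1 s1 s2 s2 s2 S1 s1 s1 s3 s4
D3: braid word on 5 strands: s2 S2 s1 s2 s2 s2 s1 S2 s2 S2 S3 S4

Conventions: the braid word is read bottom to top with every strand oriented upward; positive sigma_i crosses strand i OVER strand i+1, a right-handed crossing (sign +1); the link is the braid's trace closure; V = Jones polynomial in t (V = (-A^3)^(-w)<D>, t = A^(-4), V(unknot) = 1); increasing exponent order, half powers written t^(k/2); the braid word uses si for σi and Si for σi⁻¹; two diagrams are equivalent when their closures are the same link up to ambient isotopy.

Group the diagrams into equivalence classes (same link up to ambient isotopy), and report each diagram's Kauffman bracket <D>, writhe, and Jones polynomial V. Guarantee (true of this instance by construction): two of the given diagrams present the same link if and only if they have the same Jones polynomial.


equivalence classes: {D1, D2, D3}
D1 (bracket -A^-18 + A^-14 - A^-10 + 2A^-6 - A^-2 + A^2; 14 crossings at w = +2): V = t - t^2 + 2t^3 - t^4 + t^5 - t^6
V(D2) = t - t^2 + 2t^3 - t^4 + t^5 - t^6  [12 crossings, <D> = -A^-6 + A^-2 - A^2 + 2A^6 - A^10 + A^14, w = +6]
D3 (bracket -A^-18 + A^-14 - A^-10 + 2A^-6 - A^-2 + A^2; 12 crossings at w = +2): V = t - t^2 + 2t^3 - t^4 + t^5 - t^6
key observation: one V(t) for all 3 diagrams — one class (guaranteed)


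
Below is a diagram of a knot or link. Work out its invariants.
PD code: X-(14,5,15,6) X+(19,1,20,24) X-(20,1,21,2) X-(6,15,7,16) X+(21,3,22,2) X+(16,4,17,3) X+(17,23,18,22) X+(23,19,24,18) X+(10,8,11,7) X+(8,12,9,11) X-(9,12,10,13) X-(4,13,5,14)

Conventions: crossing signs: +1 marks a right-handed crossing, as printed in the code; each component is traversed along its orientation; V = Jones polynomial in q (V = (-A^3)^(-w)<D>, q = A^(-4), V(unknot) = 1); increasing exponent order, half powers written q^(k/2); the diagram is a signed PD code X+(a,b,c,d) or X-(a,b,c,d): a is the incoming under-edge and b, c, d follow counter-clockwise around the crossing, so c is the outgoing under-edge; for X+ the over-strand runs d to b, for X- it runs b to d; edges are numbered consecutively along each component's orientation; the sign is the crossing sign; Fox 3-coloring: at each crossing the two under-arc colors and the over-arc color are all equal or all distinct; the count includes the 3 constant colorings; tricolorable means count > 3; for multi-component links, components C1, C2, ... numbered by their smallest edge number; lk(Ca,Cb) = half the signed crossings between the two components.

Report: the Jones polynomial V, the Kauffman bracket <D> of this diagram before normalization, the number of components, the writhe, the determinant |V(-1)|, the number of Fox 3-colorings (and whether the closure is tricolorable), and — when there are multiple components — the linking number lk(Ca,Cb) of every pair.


V = -q^-3 + q^-2 - q^-1 + 3 - q + q^2 - q^3
<D> = -A^-6 + A^-2 - A^2 + 3A^6 - A^10 + A^14 - A^18 (w = +2)
1 component over 12 crossings, w = +2
27 Fox colorings among 3^12, |V(-1)| = 9: tricolorable
why: palindromic: swapping q for 1/q fixes V


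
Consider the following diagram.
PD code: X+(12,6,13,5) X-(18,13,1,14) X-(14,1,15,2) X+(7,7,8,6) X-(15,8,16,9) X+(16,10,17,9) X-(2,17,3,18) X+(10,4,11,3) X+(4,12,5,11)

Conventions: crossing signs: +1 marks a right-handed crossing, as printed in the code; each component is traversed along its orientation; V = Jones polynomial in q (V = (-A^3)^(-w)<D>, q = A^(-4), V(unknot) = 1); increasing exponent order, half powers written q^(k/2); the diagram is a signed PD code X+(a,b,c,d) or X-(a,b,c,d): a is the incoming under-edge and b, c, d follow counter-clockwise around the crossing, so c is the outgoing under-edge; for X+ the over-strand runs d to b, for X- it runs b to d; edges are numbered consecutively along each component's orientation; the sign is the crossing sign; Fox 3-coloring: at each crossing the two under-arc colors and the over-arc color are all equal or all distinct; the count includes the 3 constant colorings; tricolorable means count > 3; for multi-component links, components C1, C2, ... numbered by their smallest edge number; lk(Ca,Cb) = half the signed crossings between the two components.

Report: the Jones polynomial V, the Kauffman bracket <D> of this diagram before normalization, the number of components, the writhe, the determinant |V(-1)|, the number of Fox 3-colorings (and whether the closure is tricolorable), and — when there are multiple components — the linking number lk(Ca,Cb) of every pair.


V = -q^-3 + q^-2 - q^-1 + 3 - q + q^2 - q^3
<D> = A^-9 - A^-5 + A^-1 - 3A^3 + A^7 - A^11 + A^15 (w = +1)
1 component over 9 crossings, w = +1
27 Fox colorings among 3^9, |V(-1)| = 9: tricolorable
why: V is palindromic (span 6, det 9): q -> 1/q fixes it; necessary, not sufficient, for amphichirality


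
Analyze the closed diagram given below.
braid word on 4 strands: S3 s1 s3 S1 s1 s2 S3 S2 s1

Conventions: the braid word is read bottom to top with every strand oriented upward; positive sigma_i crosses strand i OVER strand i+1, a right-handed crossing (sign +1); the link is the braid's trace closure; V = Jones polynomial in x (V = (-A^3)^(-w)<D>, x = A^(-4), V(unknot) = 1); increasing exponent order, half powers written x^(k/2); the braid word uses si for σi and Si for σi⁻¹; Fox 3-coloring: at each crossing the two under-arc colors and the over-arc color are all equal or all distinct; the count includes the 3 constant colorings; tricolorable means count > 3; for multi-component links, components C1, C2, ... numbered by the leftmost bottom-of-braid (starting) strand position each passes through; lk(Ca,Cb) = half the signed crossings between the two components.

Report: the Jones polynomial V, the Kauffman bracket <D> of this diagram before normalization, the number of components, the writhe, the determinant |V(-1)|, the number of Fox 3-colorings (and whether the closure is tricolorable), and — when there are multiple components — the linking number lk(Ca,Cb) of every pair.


V = 1 + x + x^2 + x^3
<D> = -A^-9 - A^-5 - A^-1 - A^3 (w = +1)
3 components over 9 crossings, w = +1
lk(C1,C2): +1
lk(C1,C3) = 0
linking number lk(C2,C3) = 0
9 Fox colorings among 3^9, |V(-1)| = 0: tricolorable
why: span 3 respects span(V) <= c + mu - 1 = 11 for this 3-component diagram


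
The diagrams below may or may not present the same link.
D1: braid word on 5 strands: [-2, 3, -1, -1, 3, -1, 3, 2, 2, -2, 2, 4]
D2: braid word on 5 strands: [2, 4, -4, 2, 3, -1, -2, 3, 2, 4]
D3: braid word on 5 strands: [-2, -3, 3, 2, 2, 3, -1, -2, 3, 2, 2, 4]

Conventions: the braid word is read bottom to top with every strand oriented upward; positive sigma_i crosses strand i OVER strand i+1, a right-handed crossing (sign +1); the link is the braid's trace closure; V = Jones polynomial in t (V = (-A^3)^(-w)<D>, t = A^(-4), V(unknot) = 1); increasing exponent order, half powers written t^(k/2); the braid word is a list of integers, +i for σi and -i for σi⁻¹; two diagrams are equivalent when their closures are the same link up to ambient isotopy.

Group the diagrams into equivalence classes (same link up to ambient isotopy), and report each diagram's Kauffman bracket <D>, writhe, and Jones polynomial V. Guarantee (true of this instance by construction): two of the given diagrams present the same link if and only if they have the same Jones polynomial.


grouping into links: {D1} | {D2, D3}
V(D1) = -t^-3 + t^-2 - t^-1 + 3 - t + t^2 - t^3  (w +2, c 12, <D> = -A^-6 + A^-2 - A^2 + 3A^6 - A^10 + A^14 - A^18)
V(D2) = t - t^2 + 2t^3 - t^4 + t^5 - t^6  [10 crossings, <D> = -A^-12 + A^-8 - A^-4 + 2 - A^4 + A^8, w = +4]
V(D3) = t - t^2 + 2t^3 - t^4 + t^5 - t^6  [12 crossings, <D> = -A^-12 + A^-8 - A^-4 + 2 - A^4 + A^8, w = +4]
why: 2 values of V(t) split the 3 diagrams
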